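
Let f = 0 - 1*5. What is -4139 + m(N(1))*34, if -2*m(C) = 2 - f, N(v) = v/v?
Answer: -4258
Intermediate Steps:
N(v) = 1
f = -5 (f = 0 - 5 = -5)
m(C) = -7/2 (m(C) = -(2 - 1*(-5))/2 = -(2 + 5)/2 = -½*7 = -7/2)
-4139 + m(N(1))*34 = -4139 - 7/2*34 = -4139 - 119 = -4258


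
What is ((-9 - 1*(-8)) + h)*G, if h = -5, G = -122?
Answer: 732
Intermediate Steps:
((-9 - 1*(-8)) + h)*G = ((-9 - 1*(-8)) - 5)*(-122) = ((-9 + 8) - 5)*(-122) = (-1 - 5)*(-122) = -6*(-122) = 732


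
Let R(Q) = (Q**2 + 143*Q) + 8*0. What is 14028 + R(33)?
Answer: 19836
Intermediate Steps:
R(Q) = Q**2 + 143*Q (R(Q) = (Q**2 + 143*Q) + 0 = Q**2 + 143*Q)
14028 + R(33) = 14028 + 33*(143 + 33) = 14028 + 33*176 = 14028 + 5808 = 19836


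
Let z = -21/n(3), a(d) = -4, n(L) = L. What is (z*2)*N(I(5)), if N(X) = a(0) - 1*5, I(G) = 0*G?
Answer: 126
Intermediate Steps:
I(G) = 0
N(X) = -9 (N(X) = -4 - 1*5 = -4 - 5 = -9)
z = -7 (z = -21/3 = -21*⅓ = -7)
(z*2)*N(I(5)) = -7*2*(-9) = -14*(-9) = 126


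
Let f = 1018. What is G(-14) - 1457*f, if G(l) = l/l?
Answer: -1483225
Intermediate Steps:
G(l) = 1
G(-14) - 1457*f = 1 - 1457*1018 = 1 - 1483226 = -1483225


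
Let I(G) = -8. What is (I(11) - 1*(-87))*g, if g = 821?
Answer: 64859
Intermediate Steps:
(I(11) - 1*(-87))*g = (-8 - 1*(-87))*821 = (-8 + 87)*821 = 79*821 = 64859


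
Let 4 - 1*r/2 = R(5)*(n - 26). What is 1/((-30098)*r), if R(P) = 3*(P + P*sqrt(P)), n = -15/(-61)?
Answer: 1452349/133013755458224 - 1437465*sqrt(5)/133013755458224 ≈ -1.3246e-8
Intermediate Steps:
n = 15/61 (n = -15*(-1/61) = 15/61 ≈ 0.24590)
R(P) = 3*P + 3*P**(3/2) (R(P) = 3*(P + P**(3/2)) = 3*P + 3*P**(3/2))
r = 47618/61 + 47130*sqrt(5)/61 (r = 8 - 2*(3*5 + 3*5**(3/2))*(15/61 - 26) = 8 - 2*(15 + 3*(5*sqrt(5)))*(-1571)/61 = 8 - 2*(15 + 15*sqrt(5))*(-1571)/61 = 8 - 2*(-23565/61 - 23565*sqrt(5)/61) = 8 + (47130/61 + 47130*sqrt(5)/61) = 47618/61 + 47130*sqrt(5)/61 ≈ 2508.3)
1/((-30098)*r) = 1/((-30098)*(47618/61 + 47130*sqrt(5)/61)) = -1/(30098*(47618/61 + 47130*sqrt(5)/61))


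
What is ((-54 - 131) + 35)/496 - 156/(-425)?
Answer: 6813/105400 ≈ 0.064639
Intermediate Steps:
((-54 - 131) + 35)/496 - 156/(-425) = (-185 + 35)*(1/496) - 156*(-1/425) = -150*1/496 + 156/425 = -75/248 + 156/425 = 6813/105400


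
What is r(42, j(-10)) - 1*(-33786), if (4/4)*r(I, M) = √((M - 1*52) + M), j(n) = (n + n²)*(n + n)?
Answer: 33786 + 2*I*√913 ≈ 33786.0 + 60.432*I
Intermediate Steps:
j(n) = 2*n*(n + n²) (j(n) = (n + n²)*(2*n) = 2*n*(n + n²))
r(I, M) = √(-52 + 2*M) (r(I, M) = √((M - 1*52) + M) = √((M - 52) + M) = √((-52 + M) + M) = √(-52 + 2*M))
r(42, j(-10)) - 1*(-33786) = √(-52 + 2*(2*(-10)²*(1 - 10))) - 1*(-33786) = √(-52 + 2*(2*100*(-9))) + 33786 = √(-52 + 2*(-1800)) + 33786 = √(-52 - 3600) + 33786 = √(-3652) + 33786 = 2*I*√913 + 33786 = 33786 + 2*I*√913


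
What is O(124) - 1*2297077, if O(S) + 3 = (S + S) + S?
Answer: -2296708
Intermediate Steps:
O(S) = -3 + 3*S (O(S) = -3 + ((S + S) + S) = -3 + (2*S + S) = -3 + 3*S)
O(124) - 1*2297077 = (-3 + 3*124) - 1*2297077 = (-3 + 372) - 2297077 = 369 - 2297077 = -2296708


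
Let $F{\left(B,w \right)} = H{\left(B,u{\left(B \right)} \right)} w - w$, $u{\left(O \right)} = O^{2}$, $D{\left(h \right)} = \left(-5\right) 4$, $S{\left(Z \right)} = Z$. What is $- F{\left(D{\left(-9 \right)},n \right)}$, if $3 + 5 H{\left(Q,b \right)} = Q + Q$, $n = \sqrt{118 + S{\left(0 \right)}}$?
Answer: $\frac{48 \sqrt{118}}{5} \approx 104.28$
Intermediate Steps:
$D{\left(h \right)} = -20$
$n = \sqrt{118}$ ($n = \sqrt{118 + 0} = \sqrt{118} \approx 10.863$)
$H{\left(Q,b \right)} = - \frac{3}{5} + \frac{2 Q}{5}$ ($H{\left(Q,b \right)} = - \frac{3}{5} + \frac{Q + Q}{5} = - \frac{3}{5} + \frac{2 Q}{5}$)
$F{\left(B,w \right)} = - w + w \left(- \frac{3}{5} + \frac{2 B}{5}\right)$ ($F{\left(B,w \right)} = \left(- \frac{3}{5} + \frac{2 B}{5}\right) w - w = w \left(- \frac{3}{5} + \frac{2 B}{5}\right) - w = - w + w \left(- \frac{3}{5} + \frac{2 B}{5}\right)$)
$- F{\left(D{\left(-9 \right)},n \right)} = - \frac{2 \sqrt{118} \left(-4 - 20\right)}{5} = - \frac{2 \sqrt{118} \left(-24\right)}{5} = - \frac{\left(-48\right) \sqrt{118}}{5} = \frac{48 \sqrt{118}}{5}$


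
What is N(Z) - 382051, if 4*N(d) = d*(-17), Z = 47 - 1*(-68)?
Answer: -1530159/4 ≈ -3.8254e+5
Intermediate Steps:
Z = 115 (Z = 47 + 68 = 115)
N(d) = -17*d/4 (N(d) = (d*(-17))/4 = (-17*d)/4 = -17*d/4)
N(Z) - 382051 = -17/4*115 - 382051 = -1955/4 - 382051 = -1530159/4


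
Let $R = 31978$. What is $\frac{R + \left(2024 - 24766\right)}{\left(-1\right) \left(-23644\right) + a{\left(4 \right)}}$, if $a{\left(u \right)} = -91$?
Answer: $\frac{9236}{23553} \approx 0.39214$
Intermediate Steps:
$\frac{R + \left(2024 - 24766\right)}{\left(-1\right) \left(-23644\right) + a{\left(4 \right)}} = \frac{31978 + \left(2024 - 24766\right)}{\left(-1\right) \left(-23644\right) - 91} = \frac{31978 - 22742}{23644 - 91} = \frac{9236}{23553}$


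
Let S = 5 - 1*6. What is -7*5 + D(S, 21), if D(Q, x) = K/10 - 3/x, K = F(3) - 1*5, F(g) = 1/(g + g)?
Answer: -14963/420 ≈ -35.626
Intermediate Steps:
F(g) = 1/(2*g)
S = -1 (S = 5 - 6 = -1)
K = -29/6 (K = (½)/3 - 1*5 = (½)*(⅓) - 5 = ⅙ - 5 = -29/6 ≈ -4.8333)
D(Q, x) = -29/60 - 3/x (D(Q, x) = -29/6/10 - 3/x = -29/6*⅒ - 3/x = -29/60 - 3/x)
-7*5 + D(S, 21) = -7*5 + (-29/60 - 3/21) = -35 + (-29/60 - 3*1/21) = -35 + (-29/60 - ⅐) = -35 - 263/420 = -14963/420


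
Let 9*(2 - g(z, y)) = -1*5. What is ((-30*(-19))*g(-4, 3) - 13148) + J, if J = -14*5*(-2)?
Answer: -34654/3 ≈ -11551.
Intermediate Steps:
J = 140 (J = -70*(-2) = 140)
g(z, y) = 23/9 (g(z, y) = 2 - (-1)*5/9 = 2 - ⅑*(-5) = 2 + 5/9 = 23/9)
((-30*(-19))*g(-4, 3) - 13148) + J = (-30*(-19)*(23/9) - 13148) + 140 = (570*(23/9) - 13148) + 140 = (4370/3 - 13148) + 140 = -35074/3 + 140 = -34654/3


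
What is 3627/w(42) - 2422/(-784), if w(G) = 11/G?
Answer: 8532607/616 ≈ 13852.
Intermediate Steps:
3627/w(42) - 2422/(-784) = 3627/((11/42)) - 2422/(-784) = 3627/((11*(1/42))) - 2422*(-1/784) = 3627/(11/42) + 173/56 = 3627*(42/11) + 173/56 = 152334/11 + 173/56 = 8532607/616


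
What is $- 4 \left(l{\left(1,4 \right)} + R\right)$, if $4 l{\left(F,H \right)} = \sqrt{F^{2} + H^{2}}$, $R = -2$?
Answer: $8 - \sqrt{17} \approx 3.8769$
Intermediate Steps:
$l{\left(F,H \right)} = \frac{\sqrt{F^{2} + H^{2}}}{4}$
$- 4 \left(l{\left(1,4 \right)} + R\right) = - 4 \left(\frac{\sqrt{1^{2} + 4^{2}}}{4} - 2\right) = - 4 \left(\frac{\sqrt{1 + 16}}{4} - 2\right) = - 4 \left(\frac{\sqrt{17}}{4} - 2\right) = - 4 \left(-2 + \frac{\sqrt{17}}{4}\right) = 8 - \sqrt{17}$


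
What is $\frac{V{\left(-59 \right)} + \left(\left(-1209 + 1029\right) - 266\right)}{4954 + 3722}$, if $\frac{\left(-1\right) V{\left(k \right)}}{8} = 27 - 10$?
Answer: $- \frac{97}{1446} \approx -0.067082$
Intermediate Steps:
$V{\left(k \right)} = -136$ ($V{\left(k \right)} = - 8 \left(27 - 10\right) = \left(-8\right) 17 = -136$)
$\frac{V{\left(-59 \right)} + \left(\left(-1209 + 1029\right) - 266\right)}{4954 + 3722} = \frac{-136 + \left(\left(-1209 + 1029\right) - 266\right)}{4954 + 3722} = \frac{-136 - 446}{8676} = \left(-136 - 446\right) \frac{1}{8676} = \left(-582\right) \frac{1}{8676} = - \frac{97}{1446}$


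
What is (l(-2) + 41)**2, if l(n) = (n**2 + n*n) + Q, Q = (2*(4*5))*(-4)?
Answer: 12321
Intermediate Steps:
Q = -160 (Q = (2*20)*(-4) = 40*(-4) = -160)
l(n) = -160 + 2*n**2 (l(n) = (n**2 + n*n) - 160 = (n**2 + n**2) - 160 = 2*n**2 - 160 = -160 + 2*n**2)
(l(-2) + 41)**2 = ((-160 + 2*(-2)**2) + 41)**2 = ((-160 + 2*4) + 41)**2 = ((-160 + 8) + 41)**2 = (-152 + 41)**2 = (-111)**2 = 12321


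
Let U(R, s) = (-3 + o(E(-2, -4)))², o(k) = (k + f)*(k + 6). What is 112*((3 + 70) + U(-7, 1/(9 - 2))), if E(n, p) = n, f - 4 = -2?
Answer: 9184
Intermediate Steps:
f = 2 (f = 4 - 2 = 2)
o(k) = (2 + k)*(6 + k) (o(k) = (k + 2)*(k + 6) = (2 + k)*(6 + k))
U(R, s) = 9 (U(R, s) = (-3 + (12 + (-2)² + 8*(-2)))² = (-3 + (12 + 4 - 16))² = (-3 + 0)² = (-3)² = 9)
112*((3 + 70) + U(-7, 1/(9 - 2))) = 112*((3 + 70) + 9) = 112*(73 + 9) = 112*82 = 9184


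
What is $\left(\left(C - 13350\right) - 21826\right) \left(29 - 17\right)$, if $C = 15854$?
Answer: $-231864$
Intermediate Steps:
$\left(\left(C - 13350\right) - 21826\right) \left(29 - 17\right) = \left(\left(15854 - 13350\right) - 21826\right) \left(29 - 17\right) = \left(2504 - 21826\right) \left(29 - 17\right) = \left(-19322\right) 12 = -231864$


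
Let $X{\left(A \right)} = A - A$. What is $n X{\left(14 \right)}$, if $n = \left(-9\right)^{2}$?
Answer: $0$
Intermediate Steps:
$X{\left(A \right)} = 0$
$n = 81$
$n X{\left(14 \right)} = 81 \cdot 0 = 0$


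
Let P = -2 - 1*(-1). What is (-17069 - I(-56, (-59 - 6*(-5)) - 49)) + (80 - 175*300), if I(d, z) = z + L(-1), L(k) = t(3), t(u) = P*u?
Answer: -69408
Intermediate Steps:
P = -1 (P = -2 + 1 = -1)
t(u) = -u
L(k) = -3 (L(k) = -1*3 = -3)
I(d, z) = -3 + z (I(d, z) = z - 3 = -3 + z)
(-17069 - I(-56, (-59 - 6*(-5)) - 49)) + (80 - 175*300) = (-17069 - (-3 + ((-59 - 6*(-5)) - 49))) + (80 - 175*300) = (-17069 - (-3 + ((-59 + 30) - 49))) + (80 - 52500) = (-17069 - (-3 + (-29 - 49))) - 52420 = (-17069 - (-3 - 78)) - 52420 = (-17069 - 1*(-81)) - 52420 = (-17069 + 81) - 52420 = -16988 - 52420 = -69408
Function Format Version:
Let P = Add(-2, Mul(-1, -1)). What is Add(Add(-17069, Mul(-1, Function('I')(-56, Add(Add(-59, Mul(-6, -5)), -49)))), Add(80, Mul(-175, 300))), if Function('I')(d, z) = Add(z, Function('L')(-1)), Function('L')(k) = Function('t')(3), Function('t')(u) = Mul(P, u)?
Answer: -69408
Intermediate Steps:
P = -1 (P = Add(-2, 1) = -1)
Function('t')(u) = Mul(-1, u)
Function('L')(k) = -3 (Function('L')(k) = Mul(-1, 3) = -3)
Function('I')(d, z) = Add(-3, z) (Function('I')(d, z) = Add(z, -3) = Add(-3, z))
Add(Add(-17069, Mul(-1, Function('I')(-56, Add(Add(-59, Mul(-6, -5)), -49)))), Add(80, Mul(-175, 300))) = Add(Add(-17069, Mul(-1, Add(-3, Add(Add(-59, Mul(-6, -5)), -49)))), Add(80, Mul(-175, 300))) = Add(Add(-17069, Mul(-1, Add(-3, Add(Add(-59, 30), -49)))), Add(80, -52500)) = Add(Add(-17069, Mul(-1, Add(-3, Add(-29, -49)))), -52420) = Add(Add(-17069, Mul(-1, Add(-3, -78))), -52420) = Add(Add(-17069, Mul(-1, -81)), -52420) = Add(Add(-17069, 81), -52420) = Add(-16988, -52420) = -69408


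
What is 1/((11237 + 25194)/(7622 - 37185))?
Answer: -1739/2143 ≈ -0.81148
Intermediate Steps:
1/((11237 + 25194)/(7622 - 37185)) = 1/(36431/(-29563)) = 1/(36431*(-1/29563)) = 1/(-2143/1739) = -1739/2143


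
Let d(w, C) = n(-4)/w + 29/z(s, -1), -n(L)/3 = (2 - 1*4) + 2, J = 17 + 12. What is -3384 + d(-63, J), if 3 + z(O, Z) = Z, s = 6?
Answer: -13565/4 ≈ -3391.3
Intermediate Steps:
J = 29
n(L) = 0 (n(L) = -3*((2 - 1*4) + 2) = -3*((2 - 4) + 2) = -3*(-2 + 2) = -3*0 = 0)
z(O, Z) = -3 + Z
d(w, C) = -29/4 (d(w, C) = 0/w + 29/(-3 - 1) = 0 + 29/(-4) = 0 + 29*(-1/4) = 0 - 29/4 = -29/4)
-3384 + d(-63, J) = -3384 - 29/4 = -13565/4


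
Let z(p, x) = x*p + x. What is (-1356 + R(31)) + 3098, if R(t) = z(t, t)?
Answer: 2734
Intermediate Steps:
z(p, x) = x + p*x (z(p, x) = p*x + x = x + p*x)
R(t) = t*(1 + t)
(-1356 + R(31)) + 3098 = (-1356 + 31*(1 + 31)) + 3098 = (-1356 + 31*32) + 3098 = (-1356 + 992) + 3098 = -364 + 3098 = 2734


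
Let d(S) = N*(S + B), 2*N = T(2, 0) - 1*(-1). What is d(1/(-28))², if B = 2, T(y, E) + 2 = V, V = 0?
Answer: 3025/3136 ≈ 0.96460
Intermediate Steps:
T(y, E) = -2 (T(y, E) = -2 + 0 = -2)
N = -½ (N = (-2 - 1*(-1))/2 = (-2 + 1)/2 = (½)*(-1) = -½ ≈ -0.50000)
d(S) = -1 - S/2 (d(S) = -(S + 2)/2 = -(2 + S)/2 = -1 - S/2)
d(1/(-28))² = (-1 - ½/(-28))² = (-1 - ½*(-1/28))² = (-1 + 1/56)² = (-55/56)² = 3025/3136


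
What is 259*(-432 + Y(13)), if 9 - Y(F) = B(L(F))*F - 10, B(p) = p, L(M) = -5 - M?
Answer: -46361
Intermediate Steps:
Y(F) = 19 - F*(-5 - F) (Y(F) = 9 - ((-5 - F)*F - 10) = 9 - (F*(-5 - F) - 10) = 9 - (-10 + F*(-5 - F)) = 9 + (10 - F*(-5 - F)) = 19 - F*(-5 - F))
259*(-432 + Y(13)) = 259*(-432 + (19 + 13*(5 + 13))) = 259*(-432 + (19 + 13*18)) = 259*(-432 + (19 + 234)) = 259*(-432 + 253) = 259*(-179) = -46361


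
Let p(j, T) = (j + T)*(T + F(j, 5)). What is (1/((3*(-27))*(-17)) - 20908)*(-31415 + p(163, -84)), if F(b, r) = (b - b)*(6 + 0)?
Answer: 1095500276065/1377 ≈ 7.9557e+8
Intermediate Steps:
F(b, r) = 0 (F(b, r) = 0*6 = 0)
p(j, T) = T*(T + j) (p(j, T) = (j + T)*(T + 0) = (T + j)*T = T*(T + j))
(1/((3*(-27))*(-17)) - 20908)*(-31415 + p(163, -84)) = (1/((3*(-27))*(-17)) - 20908)*(-31415 - 84*(-84 + 163)) = (1/(-81*(-17)) - 20908)*(-31415 - 84*79) = (1/1377 - 20908)*(-31415 - 6636) = (1/1377 - 20908)*(-38051) = -28790315/1377*(-38051) = 1095500276065/1377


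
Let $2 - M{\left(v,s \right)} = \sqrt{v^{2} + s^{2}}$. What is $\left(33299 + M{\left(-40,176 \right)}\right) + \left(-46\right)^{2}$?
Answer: $35417 - 8 \sqrt{509} \approx 35237.0$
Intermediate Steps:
$M{\left(v,s \right)} = 2 - \sqrt{s^{2} + v^{2}}$ ($M{\left(v,s \right)} = 2 - \sqrt{v^{2} + s^{2}} = 2 - \sqrt{s^{2} + v^{2}}$)
$\left(33299 + M{\left(-40,176 \right)}\right) + \left(-46\right)^{2} = \left(33299 + \left(2 - \sqrt{176^{2} + \left(-40\right)^{2}}\right)\right) + \left(-46\right)^{2} = \left(33299 + \left(2 - \sqrt{30976 + 1600}\right)\right) + 2116 = \left(33299 + \left(2 - \sqrt{32576}\right)\right) + 2116 = \left(33299 + \left(2 - 8 \sqrt{509}\right)\right) + 2116 = \left(33301 - 8 \sqrt{509}\right) + 2116 = 35417 - 8 \sqrt{509}$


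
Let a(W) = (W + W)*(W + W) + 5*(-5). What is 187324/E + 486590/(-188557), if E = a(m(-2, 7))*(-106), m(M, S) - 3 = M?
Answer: 17119051064/209863941 ≈ 81.572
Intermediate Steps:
m(M, S) = 3 + M
a(W) = -25 + 4*W**2 (a(W) = (2*W)*(2*W) - 25 = 4*W**2 - 25 = -25 + 4*W**2)
E = 2226 (E = (-25 + 4*(3 - 2)**2)*(-106) = (-25 + 4*1**2)*(-106) = (-25 + 4*1)*(-106) = (-25 + 4)*(-106) = -21*(-106) = 2226)
187324/E + 486590/(-188557) = 187324/2226 + 486590/(-188557) = 187324*(1/2226) + 486590*(-1/188557) = 93662/1113 - 486590/188557 = 17119051064/209863941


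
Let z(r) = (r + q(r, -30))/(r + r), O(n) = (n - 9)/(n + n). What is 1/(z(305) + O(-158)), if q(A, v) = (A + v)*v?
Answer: -19276/240875 ≈ -0.080025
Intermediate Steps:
q(A, v) = v*(A + v)
O(n) = (-9 + n)/(2*n) (O(n) = (-9 + n)/((2*n)) = (-9 + n)*(1/(2*n)) = (-9 + n)/(2*n))
z(r) = (900 - 29*r)/(2*r) (z(r) = (r - 30*(r - 30))/(r + r) = (r - 30*(-30 + r))/((2*r)) = (r + (900 - 30*r))*(1/(2*r)) = (900 - 29*r)*(1/(2*r)) = (900 - 29*r)/(2*r))
1/(z(305) + O(-158)) = 1/((-29/2 + 450/305) + (1/2)*(-9 - 158)/(-158)) = 1/((-29/2 + 450*(1/305)) + (1/2)*(-1/158)*(-167)) = 1/((-29/2 + 90/61) + 167/316) = 1/(-1589/122 + 167/316) = 1/(-240875/19276) = -19276/240875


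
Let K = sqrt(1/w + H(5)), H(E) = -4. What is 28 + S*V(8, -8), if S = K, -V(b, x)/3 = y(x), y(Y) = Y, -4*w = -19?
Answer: 28 + 144*I*sqrt(38)/19 ≈ 28.0 + 46.72*I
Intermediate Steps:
w = 19/4 (w = -1/4*(-19) = 19/4 ≈ 4.7500)
V(b, x) = -3*x
K = 6*I*sqrt(38)/19 (K = sqrt(1/(19/4) - 4) = sqrt(4/19 - 4) = sqrt(-72/19) = 6*I*sqrt(38)/19 ≈ 1.9467*I)
S = 6*I*sqrt(38)/19 ≈ 1.9467*I
28 + S*V(8, -8) = 28 + (6*I*sqrt(38)/19)*(-3*(-8)) = 28 + (6*I*sqrt(38)/19)*24 = 28 + 144*I*sqrt(38)/19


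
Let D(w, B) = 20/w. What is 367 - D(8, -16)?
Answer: 729/2 ≈ 364.50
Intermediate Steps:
367 - D(8, -16) = 367 - 20/8 = 367 - 1*5/2 = 367 - 5/2 = 729/2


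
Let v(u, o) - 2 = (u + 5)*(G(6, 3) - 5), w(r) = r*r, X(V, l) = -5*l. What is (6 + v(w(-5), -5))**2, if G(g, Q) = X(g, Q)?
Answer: 350464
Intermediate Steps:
G(g, Q) = -5*Q
w(r) = r**2
v(u, o) = -98 - 20*u (v(u, o) = 2 + (u + 5)*(-5*3 - 5) = 2 + (5 + u)*(-15 - 5) = 2 + (5 + u)*(-20) = 2 + (-100 - 20*u) = -98 - 20*u)
(6 + v(w(-5), -5))**2 = (6 + (-98 - 20*(-5)**2))**2 = (6 + (-98 - 20*25))**2 = (6 + (-98 - 500))**2 = (6 - 598)**2 = (-592)**2 = 350464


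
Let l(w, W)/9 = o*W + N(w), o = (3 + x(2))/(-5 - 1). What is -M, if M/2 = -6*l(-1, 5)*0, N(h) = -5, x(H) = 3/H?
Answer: 0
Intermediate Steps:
o = -¾ (o = (3 + 3/2)/(-5 - 1) = (3 + 3*(½))/(-6) = (3 + 3/2)*(-⅙) = (9/2)*(-⅙) = -¾ ≈ -0.75000)
l(w, W) = -45 - 27*W/4 (l(w, W) = 9*(-3*W/4 - 5) = 9*(-5 - 3*W/4) = -45 - 27*W/4)
M = 0 (M = 2*(-6*(-45 - 27/4*5)*0) = 2*(-6*(-45 - 135/4)*0) = 2*(-6*(-315/4)*0) = 2*((945/2)*0) = 2*0 = 0)
-M = -1*0 = 0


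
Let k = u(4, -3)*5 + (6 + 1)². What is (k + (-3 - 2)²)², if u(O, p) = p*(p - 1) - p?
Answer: 22201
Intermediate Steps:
u(O, p) = -p + p*(-1 + p) (u(O, p) = p*(-1 + p) - p = -p + p*(-1 + p))
k = 124 (k = -3*(-2 - 3)*5 + (6 + 1)² = -3*(-5)*5 + 7² = 15*5 + 49 = 75 + 49 = 124)
(k + (-3 - 2)²)² = (124 + (-3 - 2)²)² = (124 + (-5)²)² = (124 + 25)² = 149² = 22201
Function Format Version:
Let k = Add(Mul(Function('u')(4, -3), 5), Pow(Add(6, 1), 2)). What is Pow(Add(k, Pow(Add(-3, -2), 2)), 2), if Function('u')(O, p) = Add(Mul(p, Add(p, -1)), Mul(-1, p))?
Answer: 22201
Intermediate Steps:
Function('u')(O, p) = Add(Mul(-1, p), Mul(p, Add(-1, p))) (Function('u')(O, p) = Add(Mul(p, Add(-1, p)), Mul(-1, p)) = Add(Mul(-1, p), Mul(p, Add(-1, p))))
k = 124 (k = Add(Mul(Mul(-3, Add(-2, -3)), 5), Pow(Add(6, 1), 2)) = Add(Mul(Mul(-3, -5), 5), Pow(7, 2)) = Add(Mul(15, 5), 49) = Add(75, 49) = 124)
Pow(Add(k, Pow(Add(-3, -2), 2)), 2) = Pow(Add(124, Pow(Add(-3, -2), 2)), 2) = Pow(Add(124, Pow(-5, 2)), 2) = Pow(Add(124, 25), 2) = Pow(149, 2) = 22201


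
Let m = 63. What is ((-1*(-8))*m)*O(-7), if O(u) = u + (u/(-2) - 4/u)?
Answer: -1476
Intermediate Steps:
O(u) = u/2 - 4/u (O(u) = u + (u*(-½) - 4/u) = u + (-u/2 - 4/u) = u + (-4/u - u/2) = u/2 - 4/u)
((-1*(-8))*m)*O(-7) = (-1*(-8)*63)*((½)*(-7) - 4/(-7)) = (8*63)*(-7/2 - 4*(-⅐)) = 504*(-7/2 + 4/7) = 504*(-41/14) = -1476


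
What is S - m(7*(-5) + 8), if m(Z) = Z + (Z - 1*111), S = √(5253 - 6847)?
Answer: 165 + I*√1594 ≈ 165.0 + 39.925*I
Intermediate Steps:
S = I*√1594 (S = √(-1594) = I*√1594 ≈ 39.925*I)
m(Z) = -111 + 2*Z (m(Z) = Z + (Z - 111) = Z + (-111 + Z) = -111 + 2*Z)
S - m(7*(-5) + 8) = I*√1594 - (-111 + 2*(7*(-5) + 8)) = I*√1594 - (-111 + 2*(-35 + 8)) = I*√1594 - (-111 + 2*(-27)) = I*√1594 - (-111 - 54) = I*√1594 - 1*(-165) = I*√1594 + 165 = 165 + I*√1594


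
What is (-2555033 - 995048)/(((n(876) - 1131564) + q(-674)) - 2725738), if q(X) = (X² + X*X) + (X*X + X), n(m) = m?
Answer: 3550081/2494272 ≈ 1.4233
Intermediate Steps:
q(X) = X + 3*X² (q(X) = (X² + X²) + (X² + X) = 2*X² + (X + X²) = X + 3*X²)
(-2555033 - 995048)/(((n(876) - 1131564) + q(-674)) - 2725738) = (-2555033 - 995048)/(((876 - 1131564) - 674*(1 + 3*(-674))) - 2725738) = -3550081/((-1130688 - 674*(1 - 2022)) - 2725738) = -3550081/((-1130688 - 674*(-2021)) - 2725738) = -3550081/((-1130688 + 1362154) - 2725738) = -3550081/(231466 - 2725738) = -3550081/(-2494272) = -3550081*(-1/2494272) = 3550081/2494272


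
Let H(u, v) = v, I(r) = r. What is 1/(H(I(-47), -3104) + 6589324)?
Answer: 1/6586220 ≈ 1.5183e-7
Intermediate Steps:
1/(H(I(-47), -3104) + 6589324) = 1/(-3104 + 6589324) = 1/6586220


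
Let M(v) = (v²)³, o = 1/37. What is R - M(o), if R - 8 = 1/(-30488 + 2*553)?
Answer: 603086821038113/75386173349238 ≈ 8.0000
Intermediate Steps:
o = 1/37 ≈ 0.027027
M(v) = v⁶
R = 235055/29382 (R = 8 + 1/(-30488 + 2*553) = 8 + 1/(-30488 + 1106) = 8 + 1/(-29382) = 8 - 1/29382 = 235055/29382 ≈ 8.0000)
R - M(o) = 235055/29382 - (1/37)⁶ = 235055/29382 - 1*1/2565726409 = 235055/29382 - 1/2565726409 = 603086821038113/75386173349238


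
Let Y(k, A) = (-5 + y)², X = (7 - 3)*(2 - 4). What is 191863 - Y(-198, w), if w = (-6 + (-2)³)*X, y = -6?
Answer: 191742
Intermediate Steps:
X = -8 (X = 4*(-2) = -8)
w = 112 (w = (-6 + (-2)³)*(-8) = (-6 - 8)*(-8) = -14*(-8) = 112)
Y(k, A) = 121 (Y(k, A) = (-5 - 6)² = (-11)² = 121)
191863 - Y(-198, w) = 191863 - 1*121 = 191863 - 121 = 191742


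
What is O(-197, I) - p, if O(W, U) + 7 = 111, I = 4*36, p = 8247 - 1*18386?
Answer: 10243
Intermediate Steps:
p = -10139 (p = 8247 - 18386 = -10139)
I = 144
O(W, U) = 104 (O(W, U) = -7 + 111 = 104)
O(-197, I) - p = 104 - 1*(-10139) = 104 + 10139 = 10243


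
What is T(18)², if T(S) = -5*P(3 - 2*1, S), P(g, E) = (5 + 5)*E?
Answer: 810000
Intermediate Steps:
P(g, E) = 10*E
T(S) = -50*S
T(18)² = (-50*18)² = (-900)² = 810000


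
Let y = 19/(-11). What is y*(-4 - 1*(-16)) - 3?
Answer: -261/11 ≈ -23.727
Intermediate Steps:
y = -19/11 (y = 19*(-1/11) = -19/11 ≈ -1.7273)
y*(-4 - 1*(-16)) - 3 = -19*(-4 - 1*(-16))/11 - 3 = -19*(-4 + 16)/11 - 3 = -19/11*12 - 3 = -228/11 - 3 = -261/11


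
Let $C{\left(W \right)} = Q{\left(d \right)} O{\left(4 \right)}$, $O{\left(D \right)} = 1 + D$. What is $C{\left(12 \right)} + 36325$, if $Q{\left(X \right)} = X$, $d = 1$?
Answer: $36330$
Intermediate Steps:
$C{\left(W \right)} = 5$ ($C{\left(W \right)} = 1 \left(1 + 4\right) = 1 \cdot 5 = 5$)
$C{\left(12 \right)} + 36325 = 5 + 36325 = 36330$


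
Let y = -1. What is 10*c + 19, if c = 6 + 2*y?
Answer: 59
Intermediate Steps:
c = 4 (c = 6 + 2*(-1) = 6 - 2 = 4)
10*c + 19 = 10*4 + 19 = 40 + 19 = 59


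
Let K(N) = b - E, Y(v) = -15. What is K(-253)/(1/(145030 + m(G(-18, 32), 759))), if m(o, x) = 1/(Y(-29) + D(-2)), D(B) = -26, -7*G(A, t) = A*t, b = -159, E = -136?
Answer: -136763267/41 ≈ -3.3357e+6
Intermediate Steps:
G(A, t) = -A*t/7
K(N) = -23 (K(N) = -159 - 1*(-136) = -159 + 136 = -23)
m(o, x) = -1/41 (m(o, x) = 1/(-15 - 26) = 1/(-41) = -1/41)
K(-253)/(1/(145030 + m(G(-18, 32), 759))) = -23/(1/(145030 - 1/41)) = -23/(1/(5946229/41)) = -23/41/5946229 = -23*5946229/41 = -136763267/41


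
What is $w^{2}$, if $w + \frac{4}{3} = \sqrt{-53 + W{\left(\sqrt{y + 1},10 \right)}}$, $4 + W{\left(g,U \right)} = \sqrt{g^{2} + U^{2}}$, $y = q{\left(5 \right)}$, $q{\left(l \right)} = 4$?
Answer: $\frac{\left(4 - 3 i \sqrt{57 - \sqrt{105}}\right)^{2}}{9} \approx -44.975 - 18.234 i$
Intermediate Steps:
$y = 4$
$W{\left(g,U \right)} = -4 + \sqrt{U^{2} + g^{2}}$ ($W{\left(g,U \right)} = -4 + \sqrt{g^{2} + U^{2}} = -4 + \sqrt{U^{2} + g^{2}}$)
$w = - \frac{4}{3} + \sqrt{-57 + \sqrt{105}}$ ($w = - \frac{4}{3} + \sqrt{-53 - \left(4 - \sqrt{10^{2} + \left(\sqrt{4 + 1}\right)^{2}}\right)} = - \frac{4}{3} + \sqrt{-53 - \left(4 - \sqrt{100 + \left(\sqrt{5}\right)^{2}}\right)} = - \frac{4}{3} + \sqrt{-53 - \left(4 - \sqrt{100 + 5}\right)} = - \frac{4}{3} + \sqrt{-53 - \left(4 - \sqrt{105}\right)} = - \frac{4}{3} + \sqrt{-57 + \sqrt{105}} \approx -1.3333 + 6.8376 i$)
$w^{2} = \left(- \frac{4}{3} + i \sqrt{57 - \sqrt{105}}\right)^{2}$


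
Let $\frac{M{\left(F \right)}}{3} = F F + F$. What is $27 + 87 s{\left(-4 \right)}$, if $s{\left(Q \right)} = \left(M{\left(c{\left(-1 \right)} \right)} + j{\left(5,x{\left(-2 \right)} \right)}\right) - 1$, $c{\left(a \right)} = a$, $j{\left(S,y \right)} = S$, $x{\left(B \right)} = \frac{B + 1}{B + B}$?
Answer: $375$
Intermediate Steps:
$x{\left(B \right)} = \frac{1 + B}{2 B}$
$M{\left(F \right)} = 3 F + 3 F^{2}$ ($M{\left(F \right)} = 3 \left(F F + F\right) = 3 \left(F^{2} + F\right) = 3 \left(F + F^{2}\right) = 3 F + 3 F^{2}$)
$s{\left(Q \right)} = 4$ ($s{\left(Q \right)} = \left(3 \left(-1\right) \left(1 - 1\right) + 5\right) - 1 = \left(3 \left(-1\right) 0 + 5\right) - 1 = \left(0 + 5\right) - 1 = 5 - 1 = 4$)
$27 + 87 s{\left(-4 \right)} = 27 + 87 \cdot 4 = 27 + 348 = 375$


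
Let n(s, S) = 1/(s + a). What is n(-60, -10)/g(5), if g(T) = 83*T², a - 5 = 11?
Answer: -1/91300 ≈ -1.0953e-5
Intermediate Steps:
a = 16 (a = 5 + 11 = 16)
n(s, S) = 1/(16 + s) (n(s, S) = 1/(s + 16) = 1/(16 + s))
n(-60, -10)/g(5) = 1/((16 - 60)*((83*5²))) = 1/((-44)*((83*25))) = -1/44/2075 = -1/44*1/2075 = -1/91300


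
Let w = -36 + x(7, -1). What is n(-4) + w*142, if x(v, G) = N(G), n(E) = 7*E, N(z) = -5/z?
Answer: -4430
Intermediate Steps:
x(v, G) = -5/G
w = -31 (w = -36 - 5/(-1) = -36 - 5*(-1) = -36 + 5 = -31)
n(-4) + w*142 = 7*(-4) - 31*142 = -28 - 4402 = -4430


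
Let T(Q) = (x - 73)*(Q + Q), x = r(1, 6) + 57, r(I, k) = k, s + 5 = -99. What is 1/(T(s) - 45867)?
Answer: -1/43787 ≈ -2.2838e-5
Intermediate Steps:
s = -104 (s = -5 - 99 = -104)
x = 63 (x = 6 + 57 = 63)
T(Q) = -20*Q (T(Q) = (63 - 73)*(Q + Q) = -20*Q)
1/(T(s) - 45867) = 1/(-20*(-104) - 45867) = 1/(2080 - 45867) = 1/(-43787) = -1/43787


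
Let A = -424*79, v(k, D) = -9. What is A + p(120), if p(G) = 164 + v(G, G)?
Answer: -33341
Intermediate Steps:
p(G) = 155 (p(G) = 164 - 9 = 155)
A = -33496
A + p(120) = -33496 + 155 = -33341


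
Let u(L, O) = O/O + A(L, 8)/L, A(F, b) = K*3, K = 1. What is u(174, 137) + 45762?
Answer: 2654255/58 ≈ 45763.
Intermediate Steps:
A(F, b) = 3 (A(F, b) = 1*3 = 3)
u(L, O) = 1 + 3/L (u(L, O) = O/O + 3/L = 1 + 3/L)
u(174, 137) + 45762 = (3 + 174)/174 + 45762 = (1/174)*177 + 45762 = 59/58 + 45762 = 2654255/58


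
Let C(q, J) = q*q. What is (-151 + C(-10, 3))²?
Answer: 2601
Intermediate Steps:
C(q, J) = q²
(-151 + C(-10, 3))² = (-151 + (-10)²)² = (-151 + 100)² = (-51)² = 2601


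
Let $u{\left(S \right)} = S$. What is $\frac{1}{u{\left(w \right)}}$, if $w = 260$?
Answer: $\frac{1}{260} \approx 0.0038462$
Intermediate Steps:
$\frac{1}{u{\left(w \right)}} = \frac{1}{260}$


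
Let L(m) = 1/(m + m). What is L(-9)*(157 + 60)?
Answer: -217/18 ≈ -12.056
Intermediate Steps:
L(m) = 1/(2*m)
L(-9)*(157 + 60) = ((½)/(-9))*(157 + 60) = ((½)*(-⅑))*217 = -1/18*217 = -217/18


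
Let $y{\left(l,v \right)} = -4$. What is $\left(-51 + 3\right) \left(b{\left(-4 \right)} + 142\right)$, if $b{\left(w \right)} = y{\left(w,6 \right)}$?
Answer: $-6624$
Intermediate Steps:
$b{\left(w \right)} = -4$
$\left(-51 + 3\right) \left(b{\left(-4 \right)} + 142\right) = \left(-51 + 3\right) \left(-4 + 142\right) = \left(-48\right) 138 = -6624$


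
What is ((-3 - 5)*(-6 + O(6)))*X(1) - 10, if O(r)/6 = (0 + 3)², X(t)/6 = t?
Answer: -2314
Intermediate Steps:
X(t) = 6*t
O(r) = 54 (O(r) = 6*(0 + 3)² = 6*3² = 6*9 = 54)
((-3 - 5)*(-6 + O(6)))*X(1) - 10 = ((-3 - 5)*(-6 + 54))*(6*1) - 10 = -8*48*6 - 10 = -384*6 - 10 = -2304 - 10 = -2314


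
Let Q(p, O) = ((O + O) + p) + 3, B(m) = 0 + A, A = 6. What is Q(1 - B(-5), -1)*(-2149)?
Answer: 8596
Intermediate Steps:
B(m) = 6 (B(m) = 0 + 6 = 6)
Q(p, O) = 3 + p + 2*O (Q(p, O) = (2*O + p) + 3 = (p + 2*O) + 3 = 3 + p + 2*O)
Q(1 - B(-5), -1)*(-2149) = (3 + (1 - 1*6) + 2*(-1))*(-2149) = (3 + (1 - 6) - 2)*(-2149) = (3 - 5 - 2)*(-2149) = -4*(-2149) = 8596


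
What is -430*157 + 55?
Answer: -67455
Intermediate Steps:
-430*157 + 55 = -67510 + 55 = -67455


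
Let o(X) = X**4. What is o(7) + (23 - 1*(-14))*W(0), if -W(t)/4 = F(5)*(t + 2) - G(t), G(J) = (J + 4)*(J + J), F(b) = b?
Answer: 921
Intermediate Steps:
G(J) = 2*J*(4 + J) (G(J) = (4 + J)*(2*J) = 2*J*(4 + J))
W(t) = -40 - 20*t + 8*t*(4 + t) (W(t) = -4*(5*(t + 2) - 2*t*(4 + t)) = -4*(5*(2 + t) - 2*t*(4 + t)) = -4*((10 + 5*t) - 2*t*(4 + t)) = -4*(10 + 5*t - 2*t*(4 + t)) = -40 - 20*t + 8*t*(4 + t))
o(7) + (23 - 1*(-14))*W(0) = 7**4 + (23 - 1*(-14))*(-40 + 8*0**2 + 12*0) = 2401 + (23 + 14)*(-40 + 8*0 + 0) = 2401 + 37*(-40 + 0 + 0) = 2401 + 37*(-40) = 2401 - 1480 = 921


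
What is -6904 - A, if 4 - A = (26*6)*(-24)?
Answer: -10652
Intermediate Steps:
A = 3748 (A = 4 - 26*6*(-24) = 4 - 156*(-24) = 4 - 1*(-3744) = 4 + 3744 = 3748)
-6904 - A = -6904 - 1*3748 = -6904 - 3748 = -10652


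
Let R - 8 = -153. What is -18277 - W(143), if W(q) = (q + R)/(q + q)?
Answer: -2613610/143 ≈ -18277.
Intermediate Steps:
R = -145 (R = 8 - 153 = -145)
W(q) = (-145 + q)/(2*q) (W(q) = (q - 145)/(q + q) = (-145 + q)/((2*q)) = (-145 + q)*(1/(2*q)) = (-145 + q)/(2*q))
-18277 - W(143) = -18277 - (-145 + 143)/(2*143) = -18277 - (-2)/(2*143) = -18277 - 1*(-1/143) = -18277 + 1/143 = -2613610/143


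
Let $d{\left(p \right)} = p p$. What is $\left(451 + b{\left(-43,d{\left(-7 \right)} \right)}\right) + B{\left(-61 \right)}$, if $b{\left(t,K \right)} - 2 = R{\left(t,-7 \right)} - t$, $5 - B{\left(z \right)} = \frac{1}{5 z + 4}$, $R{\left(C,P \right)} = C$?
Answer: $\frac{137859}{301} \approx 458.0$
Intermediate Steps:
$B{\left(z \right)} = 5 - \frac{1}{4 + 5 z}$ ($B{\left(z \right)} = 5 - \frac{1}{5 z + 4} = 5 - \frac{1}{4 + 5 z}$)
$d{\left(p \right)} = p^{2}$
$b{\left(t,K \right)} = 2$ ($b{\left(t,K \right)} = 2 + \left(t - t\right) = 2 + 0 = 2$)
$\left(451 + b{\left(-43,d{\left(-7 \right)} \right)}\right) + B{\left(-61 \right)} = \left(451 + 2\right) + \frac{19 + 25 \left(-61\right)}{4 + 5 \left(-61\right)} = 453 + \frac{19 - 1525}{4 - 305} = 453 + \frac{1}{-301} \left(-1506\right) = 453 - - \frac{1506}{301} = 453 + \frac{1506}{301} = \frac{137859}{301}$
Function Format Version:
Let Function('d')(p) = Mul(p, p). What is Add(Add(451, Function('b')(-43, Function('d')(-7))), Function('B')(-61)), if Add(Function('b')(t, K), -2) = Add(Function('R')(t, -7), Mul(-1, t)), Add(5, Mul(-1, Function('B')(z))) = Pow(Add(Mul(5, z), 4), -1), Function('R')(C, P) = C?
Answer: Rational(137859, 301) ≈ 458.00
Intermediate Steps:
Function('B')(z) = Add(5, Mul(-1, Pow(Add(4, Mul(5, z)), -1))) (Function('B')(z) = Add(5, Mul(-1, Pow(Add(Mul(5, z), 4), -1))) = Add(5, Mul(-1, Pow(Add(4, Mul(5, z)), -1))))
Function('d')(p) = Pow(p, 2)
Function('b')(t, K) = 2 (Function('b')(t, K) = Add(2, Add(t, Mul(-1, t))) = Add(2, 0) = 2)
Add(Add(451, Function('b')(-43, Function('d')(-7))), Function('B')(-61)) = Add(Add(451, 2), Mul(Pow(Add(4, Mul(5, -61)), -1), Add(19, Mul(25, -61)))) = Add(453, Mul(Pow(Add(4, -305), -1), Add(19, -1525))) = Add(453, Mul(Pow(-301, -1), -1506)) = Add(453, Mul(Rational(-1, 301), -1506)) = Add(453, Rational(1506, 301)) = Rational(137859, 301)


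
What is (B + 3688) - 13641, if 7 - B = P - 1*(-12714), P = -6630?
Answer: -16030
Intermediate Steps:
B = -6077 (B = 7 - (-6630 - 1*(-12714)) = 7 - (-6630 + 12714) = 7 - 1*6084 = 7 - 6084 = -6077)
(B + 3688) - 13641 = (-6077 + 3688) - 13641 = -2389 - 13641 = -16030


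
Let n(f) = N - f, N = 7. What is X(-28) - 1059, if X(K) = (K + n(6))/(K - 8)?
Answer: -4233/4 ≈ -1058.3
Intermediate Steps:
n(f) = 7 - f
X(K) = (1 + K)/(-8 + K) (X(K) = (K + (7 - 1*6))/(K - 8) = (K + (7 - 6))/(-8 + K) = (K + 1)/(-8 + K) = (1 + K)/(-8 + K))
X(-28) - 1059 = (1 - 28)/(-8 - 28) - 1059 = -27/(-36) - 1059 = -1/36*(-27) - 1059 = ¾ - 1059 = -4233/4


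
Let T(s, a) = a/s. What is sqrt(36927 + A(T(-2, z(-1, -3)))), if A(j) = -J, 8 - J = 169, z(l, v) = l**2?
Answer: 4*sqrt(2318) ≈ 192.58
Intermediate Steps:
J = -161 (J = 8 - 1*169 = 8 - 169 = -161)
A(j) = 161 (A(j) = -1*(-161) = 161)
sqrt(36927 + A(T(-2, z(-1, -3)))) = sqrt(36927 + 161) = sqrt(37088) = 4*sqrt(2318)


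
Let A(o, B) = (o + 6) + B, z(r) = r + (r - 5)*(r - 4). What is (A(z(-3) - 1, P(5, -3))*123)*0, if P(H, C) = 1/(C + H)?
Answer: 0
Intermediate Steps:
z(r) = r + (-5 + r)*(-4 + r)
A(o, B) = 6 + B + o (A(o, B) = (6 + o) + B = 6 + B + o)
(A(z(-3) - 1, P(5, -3))*123)*0 = ((6 + 1/(-3 + 5) + ((20 + (-3)**2 - 8*(-3)) - 1))*123)*0 = ((6 + 1/2 + ((20 + 9 + 24) - 1))*123)*0 = ((6 + 1/2 + (53 - 1))*123)*0 = ((6 + 1/2 + 52)*123)*0 = ((117/2)*123)*0 = (14391/2)*0 = 0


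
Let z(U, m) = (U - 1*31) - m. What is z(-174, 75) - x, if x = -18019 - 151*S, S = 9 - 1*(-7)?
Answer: 20155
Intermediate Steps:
z(U, m) = -31 + U - m (z(U, m) = (U - 31) - m = (-31 + U) - m = -31 + U - m)
S = 16 (S = 9 + 7 = 16)
x = -20435 (x = -18019 - 151*16 = -18019 - 2416 = -20435)
z(-174, 75) - x = (-31 - 174 - 1*75) - 1*(-20435) = (-31 - 174 - 75) + 20435 = -280 + 20435 = 20155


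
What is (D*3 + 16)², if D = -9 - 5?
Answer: 676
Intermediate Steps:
D = -14
(D*3 + 16)² = (-14*3 + 16)² = (-42 + 16)² = (-26)² = 676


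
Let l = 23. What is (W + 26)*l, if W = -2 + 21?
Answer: 1035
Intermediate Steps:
W = 19
(W + 26)*l = (19 + 26)*23 = 45*23 = 1035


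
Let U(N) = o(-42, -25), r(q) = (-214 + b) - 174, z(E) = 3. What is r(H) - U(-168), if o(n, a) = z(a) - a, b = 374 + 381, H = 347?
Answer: 339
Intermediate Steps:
b = 755
r(q) = 367 (r(q) = (-214 + 755) - 174 = 541 - 174 = 367)
o(n, a) = 3 - a
U(N) = 28 (U(N) = 3 - 1*(-25) = 3 + 25 = 28)
r(H) - U(-168) = 367 - 1*28 = 367 - 28 = 339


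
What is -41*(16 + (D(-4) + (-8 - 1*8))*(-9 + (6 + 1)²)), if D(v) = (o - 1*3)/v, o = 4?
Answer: 25994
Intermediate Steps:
D(v) = 1/v (D(v) = (4 - 1*3)/v = (4 - 3)/v = 1/v)
-41*(16 + (D(-4) + (-8 - 1*8))*(-9 + (6 + 1)²)) = -41*(16 + (1/(-4) + (-8 - 1*8))*(-9 + (6 + 1)²)) = -41*(16 + (-¼ + (-8 - 8))*(-9 + 7²)) = -41*(16 + (-¼ - 16)*(-9 + 49)) = -41*(16 - 65/4*40) = -41*(16 - 650) = -41*(-634) = 25994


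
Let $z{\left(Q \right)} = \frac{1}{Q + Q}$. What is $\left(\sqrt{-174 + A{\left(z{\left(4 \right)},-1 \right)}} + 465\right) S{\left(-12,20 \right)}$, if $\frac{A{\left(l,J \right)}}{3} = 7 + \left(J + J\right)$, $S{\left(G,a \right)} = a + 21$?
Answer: $19065 + 41 i \sqrt{159} \approx 19065.0 + 516.99 i$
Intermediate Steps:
$z{\left(Q \right)} = \frac{1}{2 Q}$
$S{\left(G,a \right)} = 21 + a$
$A{\left(l,J \right)} = 21 + 6 J$ ($A{\left(l,J \right)} = 3 \left(7 + \left(J + J\right)\right) = 3 \left(7 + 2 J\right) = 21 + 6 J$)
$\left(\sqrt{-174 + A{\left(z{\left(4 \right)},-1 \right)}} + 465\right) S{\left(-12,20 \right)} = \left(\sqrt{-174 + \left(21 + 6 \left(-1\right)\right)} + 465\right) \left(21 + 20\right) = \left(\sqrt{-174 + \left(21 - 6\right)} + 465\right) 41 = \left(\sqrt{-174 + 15} + 465\right) 41 = \left(\sqrt{-159} + 465\right) 41 = \left(i \sqrt{159} + 465\right) 41 = \left(465 + i \sqrt{159}\right) 41 = 19065 + 41 i \sqrt{159}$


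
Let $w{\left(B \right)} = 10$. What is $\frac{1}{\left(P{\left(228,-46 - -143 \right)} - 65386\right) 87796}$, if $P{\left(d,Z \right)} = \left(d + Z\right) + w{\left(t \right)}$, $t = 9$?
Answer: $- \frac{1}{5711217596} \approx -1.7509 \cdot 10^{-10}$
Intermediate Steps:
$P{\left(d,Z \right)} = 10 + Z + d$ ($P{\left(d,Z \right)} = \left(d + Z\right) + 10 = \left(Z + d\right) + 10 = 10 + Z + d$)
$\frac{1}{\left(P{\left(228,-46 - -143 \right)} - 65386\right) 87796} = \frac{1}{\left(\left(10 - -97 + 228\right) - 65386\right) 87796} = \frac{1}{\left(10 + \left(-46 + 143\right) + 228\right) - 65386} \cdot \frac{1}{87796} = \frac{1}{\left(10 + 97 + 228\right) - 65386} \cdot \frac{1}{87796} = \frac{1}{335 - 65386} \cdot \frac{1}{87796} = \frac{1}{-65051} \cdot \frac{1}{87796} = \left(- \frac{1}{65051}\right) \frac{1}{87796} = - \frac{1}{5711217596}$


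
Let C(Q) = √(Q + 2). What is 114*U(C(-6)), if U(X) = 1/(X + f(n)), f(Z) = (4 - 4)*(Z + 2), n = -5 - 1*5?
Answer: -57*I ≈ -57.0*I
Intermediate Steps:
C(Q) = √(2 + Q)
n = -10 (n = -5 - 5 = -10)
f(Z) = 0 (f(Z) = 0*(2 + Z) = 0)
U(X) = 1/X (U(X) = 1/(X + 0) = 1/X)
114*U(C(-6)) = 114/(√(2 - 6)) = 114/(√(-4)) = 114/((2*I)) = 114*(-I/2) = -57*I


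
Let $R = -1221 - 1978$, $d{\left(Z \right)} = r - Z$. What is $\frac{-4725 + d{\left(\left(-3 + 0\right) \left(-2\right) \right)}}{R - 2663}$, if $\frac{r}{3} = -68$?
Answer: $\frac{1645}{1954} \approx 0.84186$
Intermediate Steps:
$r = -204$ ($r = 3 \left(-68\right) = -204$)
$d{\left(Z \right)} = -204 - Z$
$R = -3199$ ($R = -1221 - 1978 = -3199$)
$\frac{-4725 + d{\left(\left(-3 + 0\right) \left(-2\right) \right)}}{R - 2663} = \frac{-4725 - \left(204 + \left(-3 + 0\right) \left(-2\right)\right)}{-3199 - 2663} = \frac{-4725 - \left(204 - -6\right)}{-5862} = \left(-4725 - 210\right) \left(- \frac{1}{5862}\right) = \left(-4935\right) \left(- \frac{1}{5862}\right) = \frac{1645}{1954}$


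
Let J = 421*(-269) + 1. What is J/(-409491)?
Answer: 113248/409491 ≈ 0.27656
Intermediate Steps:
J = -113248 (J = -113249 + 1 = -113248)
J/(-409491) = -113248/(-409491) = -113248*(-1/409491) = 113248/409491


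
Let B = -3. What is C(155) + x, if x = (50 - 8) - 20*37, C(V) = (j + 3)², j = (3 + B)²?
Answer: -689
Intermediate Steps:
j = 0 (j = (3 - 3)² = 0² = 0)
C(V) = 9 (C(V) = (0 + 3)² = 3² = 9)
x = -698 (x = 42 - 740 = -698)
C(155) + x = 9 - 698 = -689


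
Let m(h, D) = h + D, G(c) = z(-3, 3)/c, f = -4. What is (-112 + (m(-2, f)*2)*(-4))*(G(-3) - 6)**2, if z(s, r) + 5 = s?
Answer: -6400/9 ≈ -711.11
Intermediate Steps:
z(s, r) = -5 + s
G(c) = -8/c (G(c) = (-5 - 3)/c = -8/c)
m(h, D) = D + h
(-112 + (m(-2, f)*2)*(-4))*(G(-3) - 6)**2 = (-112 + ((-4 - 2)*2)*(-4))*(-8/(-3) - 6)**2 = (-112 - 6*2*(-4))*(-8*(-1/3) - 6)**2 = (-112 - 12*(-4))*(8/3 - 6)**2 = (-112 + 48)*(-10/3)**2 = -64*100/9 = -6400/9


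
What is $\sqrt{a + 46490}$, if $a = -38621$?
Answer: $\sqrt{7869} \approx 88.707$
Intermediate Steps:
$\sqrt{a + 46490} = \sqrt{-38621 + 46490} = \sqrt{7869}$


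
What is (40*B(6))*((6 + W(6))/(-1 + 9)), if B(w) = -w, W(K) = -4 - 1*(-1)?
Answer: -90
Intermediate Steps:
W(K) = -3 (W(K) = -4 + 1 = -3)
(40*B(6))*((6 + W(6))/(-1 + 9)) = (40*(-1*6))*((6 - 3)/(-1 + 9)) = (40*(-6))*(3/8) = -720/8 = -240*3/8 = -90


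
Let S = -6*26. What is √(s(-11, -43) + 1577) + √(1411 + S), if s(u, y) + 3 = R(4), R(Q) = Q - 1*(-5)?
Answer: √1255 + √1583 ≈ 75.213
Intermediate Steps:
R(Q) = 5 + Q (R(Q) = Q + 5 = 5 + Q)
s(u, y) = 6 (s(u, y) = -3 + (5 + 4) = -3 + 9 = 6)
S = -156
√(s(-11, -43) + 1577) + √(1411 + S) = √(6 + 1577) + √(1411 - 156) = √1583 + √1255 = √1255 + √1583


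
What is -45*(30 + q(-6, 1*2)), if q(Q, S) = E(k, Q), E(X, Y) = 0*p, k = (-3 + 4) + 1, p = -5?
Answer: -1350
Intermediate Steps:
k = 2 (k = 1 + 1 = 2)
E(X, Y) = 0 (E(X, Y) = 0*(-5) = 0)
q(Q, S) = 0
-45*(30 + q(-6, 1*2)) = -45*(30 + 0) = -45*30 = -1350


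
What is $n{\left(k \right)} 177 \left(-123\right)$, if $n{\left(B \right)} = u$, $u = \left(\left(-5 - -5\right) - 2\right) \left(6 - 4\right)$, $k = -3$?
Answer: $87084$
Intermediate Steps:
$u = -4$ ($u = \left(\left(-5 + 5\right) - 2\right) 2 = \left(0 - 2\right) 2 = \left(-2\right) 2 = -4$)
$n{\left(B \right)} = -4$
$n{\left(k \right)} 177 \left(-123\right) = \left(-4\right) 177 \left(-123\right) = \left(-708\right) \left(-123\right) = 87084$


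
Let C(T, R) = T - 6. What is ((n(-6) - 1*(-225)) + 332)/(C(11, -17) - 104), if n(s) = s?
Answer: -551/99 ≈ -5.5657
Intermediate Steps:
C(T, R) = -6 + T
((n(-6) - 1*(-225)) + 332)/(C(11, -17) - 104) = ((-6 - 1*(-225)) + 332)/((-6 + 11) - 104) = ((-6 + 225) + 332)/(5 - 104) = (219 + 332)/(-99) = 551*(-1/99) = -551/99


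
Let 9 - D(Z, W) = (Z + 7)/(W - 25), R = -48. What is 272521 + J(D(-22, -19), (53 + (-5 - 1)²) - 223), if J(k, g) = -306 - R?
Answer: 272263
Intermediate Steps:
D(Z, W) = 9 - (7 + Z)/(-25 + W) (D(Z, W) = 9 - (Z + 7)/(W - 25) = 9 - (7 + Z)/(-25 + W))
J(k, g) = -258 (J(k, g) = -306 - 1*(-48) = -306 + 48 = -258)
272521 + J(D(-22, -19), (53 + (-5 - 1)²) - 223) = 272521 - 258 = 272263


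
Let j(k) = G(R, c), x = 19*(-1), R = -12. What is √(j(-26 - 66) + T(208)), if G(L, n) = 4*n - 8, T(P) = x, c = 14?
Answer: √29 ≈ 5.3852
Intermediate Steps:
x = -19
T(P) = -19
G(L, n) = -8 + 4*n
j(k) = 48 (j(k) = -8 + 4*14 = -8 + 56 = 48)
√(j(-26 - 66) + T(208)) = √(48 - 19) = √29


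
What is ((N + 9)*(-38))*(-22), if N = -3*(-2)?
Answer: 12540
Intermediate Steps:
N = 6
((N + 9)*(-38))*(-22) = ((6 + 9)*(-38))*(-22) = (15*(-38))*(-22) = -570*(-22) = 12540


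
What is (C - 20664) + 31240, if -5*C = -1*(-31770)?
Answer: 4222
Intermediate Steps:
C = -6354 (C = -(-1)*(-31770)/5 = -⅕*31770 = -6354)
(C - 20664) + 31240 = (-6354 - 20664) + 31240 = -27018 + 31240 = 4222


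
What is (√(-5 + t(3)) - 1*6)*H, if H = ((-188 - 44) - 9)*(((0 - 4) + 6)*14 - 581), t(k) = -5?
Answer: -799638 + 133273*I*√10 ≈ -7.9964e+5 + 4.2145e+5*I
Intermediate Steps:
H = 133273 (H = (-232 - 9)*((-4 + 6)*14 - 581) = -241*(2*14 - 581) = -241*(28 - 581) = -241*(-553) = 133273)
(√(-5 + t(3)) - 1*6)*H = (√(-5 - 5) - 1*6)*133273 = (√(-10) - 6)*133273 = (I*√10 - 6)*133273 = (-6 + I*√10)*133273 = -799638 + 133273*I*√10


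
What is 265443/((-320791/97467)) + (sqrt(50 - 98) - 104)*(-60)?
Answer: -23870197041/320791 - 240*I*sqrt(3) ≈ -74410.0 - 415.69*I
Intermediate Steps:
265443/((-320791/97467)) + (sqrt(50 - 98) - 104)*(-60) = 265443/((-320791*1/97467)) + (sqrt(-48) - 104)*(-60) = 265443/(-320791/97467) + (4*I*sqrt(3) - 104)*(-60) = 265443*(-97467/320791) + (-104 + 4*I*sqrt(3))*(-60) = -25871932881/320791 + (6240 - 240*I*sqrt(3)) = -23870197041/320791 - 240*I*sqrt(3)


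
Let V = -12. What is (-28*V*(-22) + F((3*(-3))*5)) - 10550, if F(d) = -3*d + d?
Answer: -17852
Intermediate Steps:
F(d) = -2*d
(-28*V*(-22) + F((3*(-3))*5)) - 10550 = (-28*(-12)*(-22) - 2*3*(-3)*5) - 10550 = (336*(-22) - (-18)*5) - 10550 = (-7392 - 2*(-45)) - 10550 = (-7392 + 90) - 10550 = -7302 - 10550 = -17852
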